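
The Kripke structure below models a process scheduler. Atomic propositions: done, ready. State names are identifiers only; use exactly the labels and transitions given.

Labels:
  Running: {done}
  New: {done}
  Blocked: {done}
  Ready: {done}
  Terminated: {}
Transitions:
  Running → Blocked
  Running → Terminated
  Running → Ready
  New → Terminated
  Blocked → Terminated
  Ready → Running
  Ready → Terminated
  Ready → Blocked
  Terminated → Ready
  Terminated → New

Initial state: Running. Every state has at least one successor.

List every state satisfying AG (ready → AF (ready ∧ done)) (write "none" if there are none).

{Running, New, Blocked, Ready, Terminated}

States satisfying ready → AF (ready ∧ done): {Running, New, Blocked, Ready, Terminated}.
States satisfying AG (ready → AF (ready ∧ done)): {Running, New, Blocked, Ready, Terminated}.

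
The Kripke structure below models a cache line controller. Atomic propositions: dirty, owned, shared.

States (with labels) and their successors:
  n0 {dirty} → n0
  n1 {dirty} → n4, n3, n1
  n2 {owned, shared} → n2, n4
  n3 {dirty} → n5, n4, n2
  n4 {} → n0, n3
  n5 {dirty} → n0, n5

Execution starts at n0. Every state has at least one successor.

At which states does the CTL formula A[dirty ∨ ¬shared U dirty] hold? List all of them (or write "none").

{n0, n1, n3, n4, n5}

States satisfying dirty ∨ ¬shared: {n0, n1, n3, n4, n5}.
States satisfying dirty: {n0, n1, n3, n5}.
States satisfying A[dirty ∨ ¬shared U dirty]: {n0, n1, n3, n4, n5}.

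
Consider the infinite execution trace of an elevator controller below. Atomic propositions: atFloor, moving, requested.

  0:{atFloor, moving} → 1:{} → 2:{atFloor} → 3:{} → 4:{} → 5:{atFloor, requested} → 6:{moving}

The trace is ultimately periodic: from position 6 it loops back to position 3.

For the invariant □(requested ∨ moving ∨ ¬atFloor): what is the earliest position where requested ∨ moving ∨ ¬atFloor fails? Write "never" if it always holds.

2

Check requested ∨ moving ∨ ¬atFloor at each position in order: 0 ✓, 1 ✓.
At position 2 the labels are {atFloor}, so requested ∨ moving ∨ ¬atFloor is false there. This is the first violation.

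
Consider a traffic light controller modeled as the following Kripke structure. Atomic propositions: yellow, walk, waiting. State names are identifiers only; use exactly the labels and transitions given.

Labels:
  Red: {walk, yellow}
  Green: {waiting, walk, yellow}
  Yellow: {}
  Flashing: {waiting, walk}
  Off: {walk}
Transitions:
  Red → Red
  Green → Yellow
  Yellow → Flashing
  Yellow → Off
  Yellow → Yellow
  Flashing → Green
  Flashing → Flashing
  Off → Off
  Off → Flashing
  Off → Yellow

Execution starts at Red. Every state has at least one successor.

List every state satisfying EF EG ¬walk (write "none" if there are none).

{Green, Yellow, Flashing, Off}

States satisfying EG ¬walk: {Yellow}.
States satisfying EF EG ¬walk: {Green, Yellow, Flashing, Off}.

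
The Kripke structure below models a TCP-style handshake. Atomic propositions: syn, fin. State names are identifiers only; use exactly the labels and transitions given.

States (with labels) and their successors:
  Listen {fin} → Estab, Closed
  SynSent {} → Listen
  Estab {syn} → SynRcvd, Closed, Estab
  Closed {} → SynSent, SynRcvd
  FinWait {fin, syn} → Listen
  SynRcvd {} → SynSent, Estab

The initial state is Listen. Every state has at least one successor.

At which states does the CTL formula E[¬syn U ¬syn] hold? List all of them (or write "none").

States satisfying ¬syn: {Listen, SynSent, Closed, SynRcvd}.
States satisfying E[¬syn U ¬syn]: {Listen, SynSent, Closed, SynRcvd}.

{Listen, SynSent, Closed, SynRcvd}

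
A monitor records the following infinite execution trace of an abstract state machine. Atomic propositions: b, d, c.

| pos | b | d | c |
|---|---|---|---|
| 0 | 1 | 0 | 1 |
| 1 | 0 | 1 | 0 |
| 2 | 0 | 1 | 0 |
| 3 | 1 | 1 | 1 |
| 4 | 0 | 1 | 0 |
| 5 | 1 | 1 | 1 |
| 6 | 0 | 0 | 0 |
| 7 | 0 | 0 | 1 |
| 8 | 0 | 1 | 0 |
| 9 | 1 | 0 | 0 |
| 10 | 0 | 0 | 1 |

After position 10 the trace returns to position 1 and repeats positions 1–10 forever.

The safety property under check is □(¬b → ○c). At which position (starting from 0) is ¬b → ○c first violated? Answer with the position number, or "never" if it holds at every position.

Check ¬b → ○c at each position in order: 0 ✓.
At position 1 the labels are {d} and the next position 2 has {d}, so ¬b → ○c is false there. This is the first violation.

1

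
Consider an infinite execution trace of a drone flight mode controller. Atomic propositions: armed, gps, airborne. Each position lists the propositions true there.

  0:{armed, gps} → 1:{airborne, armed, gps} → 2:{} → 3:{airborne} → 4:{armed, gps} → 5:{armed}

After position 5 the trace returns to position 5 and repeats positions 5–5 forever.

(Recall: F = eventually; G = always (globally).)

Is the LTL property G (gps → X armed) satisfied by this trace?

gps → X armed must hold at every position from 0 onward. It fails at position 1, so G (gps → X armed) is false.
Positions where gps holds: 0, 1, 4.
Check X armed at each: 0→ok, 1→fails, 4→ok.

No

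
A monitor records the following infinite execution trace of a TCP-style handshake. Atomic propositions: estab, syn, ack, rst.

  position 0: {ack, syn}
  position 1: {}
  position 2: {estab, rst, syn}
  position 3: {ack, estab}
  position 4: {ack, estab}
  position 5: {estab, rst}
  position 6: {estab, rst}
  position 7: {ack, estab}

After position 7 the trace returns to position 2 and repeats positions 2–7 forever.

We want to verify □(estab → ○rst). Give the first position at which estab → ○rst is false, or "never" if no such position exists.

2

Check estab → ○rst at each position in order: 0 ✓, 1 ✓.
At position 2 the labels are {estab, rst, syn} and the next position 3 has {ack, estab}, so estab → ○rst is false there. This is the first violation.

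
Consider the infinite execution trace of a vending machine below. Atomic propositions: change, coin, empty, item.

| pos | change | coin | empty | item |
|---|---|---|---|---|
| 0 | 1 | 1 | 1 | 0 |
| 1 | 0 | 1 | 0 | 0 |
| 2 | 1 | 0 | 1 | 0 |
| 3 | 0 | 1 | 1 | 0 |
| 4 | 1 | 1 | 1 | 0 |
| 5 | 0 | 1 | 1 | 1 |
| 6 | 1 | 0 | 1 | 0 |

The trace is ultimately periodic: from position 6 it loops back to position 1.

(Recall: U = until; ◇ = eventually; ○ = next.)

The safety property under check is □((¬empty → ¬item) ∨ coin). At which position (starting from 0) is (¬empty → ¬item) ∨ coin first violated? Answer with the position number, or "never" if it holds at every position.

(¬empty → ¬item) ∨ coin holds at every position 0..6, and those are all the positions the trace ever visits, so the invariant □((¬empty → ¬item) ∨ coin) is never violated.

never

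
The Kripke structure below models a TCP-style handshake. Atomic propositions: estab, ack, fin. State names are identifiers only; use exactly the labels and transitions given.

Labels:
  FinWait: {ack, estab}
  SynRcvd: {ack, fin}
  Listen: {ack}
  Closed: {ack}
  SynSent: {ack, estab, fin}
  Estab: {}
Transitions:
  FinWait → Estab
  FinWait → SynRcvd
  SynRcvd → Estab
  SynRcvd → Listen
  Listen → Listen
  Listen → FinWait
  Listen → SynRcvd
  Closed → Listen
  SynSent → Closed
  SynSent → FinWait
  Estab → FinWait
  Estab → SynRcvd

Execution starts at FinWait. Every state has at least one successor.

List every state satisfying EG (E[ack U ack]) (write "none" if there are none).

{FinWait, SynRcvd, Listen, Closed, SynSent}

States satisfying E[ack U ack]: {FinWait, SynRcvd, Listen, Closed, SynSent}.
States satisfying EG (E[ack U ack]): {FinWait, SynRcvd, Listen, Closed, SynSent}.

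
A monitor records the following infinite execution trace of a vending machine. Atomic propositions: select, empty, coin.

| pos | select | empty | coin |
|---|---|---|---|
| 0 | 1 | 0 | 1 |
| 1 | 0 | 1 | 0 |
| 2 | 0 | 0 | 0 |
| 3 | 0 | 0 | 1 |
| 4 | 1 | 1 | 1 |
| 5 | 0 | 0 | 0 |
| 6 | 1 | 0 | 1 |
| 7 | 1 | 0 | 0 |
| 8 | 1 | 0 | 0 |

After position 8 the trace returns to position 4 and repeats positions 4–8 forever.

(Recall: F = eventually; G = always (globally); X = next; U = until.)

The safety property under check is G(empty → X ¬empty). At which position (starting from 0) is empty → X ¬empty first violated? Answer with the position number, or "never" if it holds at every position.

empty → X ¬empty holds at every position 0..8, and those are all the positions the trace ever visits, so the invariant G(empty → X ¬empty) is never violated.

never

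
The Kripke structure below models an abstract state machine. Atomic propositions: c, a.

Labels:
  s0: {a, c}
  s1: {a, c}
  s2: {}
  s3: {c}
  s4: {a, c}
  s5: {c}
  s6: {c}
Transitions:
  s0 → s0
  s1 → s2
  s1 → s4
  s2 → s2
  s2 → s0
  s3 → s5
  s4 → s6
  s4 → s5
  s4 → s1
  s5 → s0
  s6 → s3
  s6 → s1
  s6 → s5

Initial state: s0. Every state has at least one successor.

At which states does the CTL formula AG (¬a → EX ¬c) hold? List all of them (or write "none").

States satisfying ¬a → EX ¬c: {s0, s1, s2, s4}.
States satisfying AG (¬a → EX ¬c): {s0, s2}.

{s0, s2}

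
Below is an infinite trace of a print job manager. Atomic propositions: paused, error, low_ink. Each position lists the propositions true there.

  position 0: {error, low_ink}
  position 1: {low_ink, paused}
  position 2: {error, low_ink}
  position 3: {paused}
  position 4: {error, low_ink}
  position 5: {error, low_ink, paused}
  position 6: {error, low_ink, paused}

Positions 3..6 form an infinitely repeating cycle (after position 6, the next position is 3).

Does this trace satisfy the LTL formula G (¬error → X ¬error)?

Violated

¬error → X ¬error must hold at every position from 0 onward. It fails at position 1, so G (¬error → X ¬error) is false.
Positions where ¬error holds: 1, 3.
Check X ¬error at each: 1→fails, 3→fails.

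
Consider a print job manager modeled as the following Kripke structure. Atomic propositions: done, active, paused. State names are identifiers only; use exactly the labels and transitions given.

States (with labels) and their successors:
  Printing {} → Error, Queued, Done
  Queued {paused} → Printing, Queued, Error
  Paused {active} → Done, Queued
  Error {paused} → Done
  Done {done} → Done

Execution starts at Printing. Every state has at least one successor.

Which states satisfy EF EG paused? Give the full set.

{Printing, Queued, Paused}

States satisfying EG paused: {Queued}.
States satisfying EF EG paused: {Printing, Queued, Paused}.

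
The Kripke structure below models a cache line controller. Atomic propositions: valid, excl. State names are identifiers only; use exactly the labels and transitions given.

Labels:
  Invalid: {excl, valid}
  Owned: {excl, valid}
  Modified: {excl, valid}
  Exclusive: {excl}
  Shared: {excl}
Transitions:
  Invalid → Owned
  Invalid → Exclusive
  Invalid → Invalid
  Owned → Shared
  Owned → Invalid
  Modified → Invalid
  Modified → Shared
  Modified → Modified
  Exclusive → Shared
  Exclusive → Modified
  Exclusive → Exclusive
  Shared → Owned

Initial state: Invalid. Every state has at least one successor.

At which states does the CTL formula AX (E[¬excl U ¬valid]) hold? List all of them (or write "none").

States satisfying E[¬excl U ¬valid]: {Exclusive, Shared}.
States satisfying AX (E[¬excl U ¬valid]): ∅.

none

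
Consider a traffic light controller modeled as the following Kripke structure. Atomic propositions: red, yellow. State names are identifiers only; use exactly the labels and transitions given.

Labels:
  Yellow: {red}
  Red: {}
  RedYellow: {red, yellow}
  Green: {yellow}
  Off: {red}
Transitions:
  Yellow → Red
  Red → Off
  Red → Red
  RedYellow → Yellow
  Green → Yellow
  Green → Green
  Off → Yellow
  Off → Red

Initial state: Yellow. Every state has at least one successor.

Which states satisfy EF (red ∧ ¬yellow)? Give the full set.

States satisfying red ∧ ¬yellow: {Yellow, Off}.
States satisfying EF (red ∧ ¬yellow): {Yellow, Red, RedYellow, Green, Off}.

{Yellow, Red, RedYellow, Green, Off}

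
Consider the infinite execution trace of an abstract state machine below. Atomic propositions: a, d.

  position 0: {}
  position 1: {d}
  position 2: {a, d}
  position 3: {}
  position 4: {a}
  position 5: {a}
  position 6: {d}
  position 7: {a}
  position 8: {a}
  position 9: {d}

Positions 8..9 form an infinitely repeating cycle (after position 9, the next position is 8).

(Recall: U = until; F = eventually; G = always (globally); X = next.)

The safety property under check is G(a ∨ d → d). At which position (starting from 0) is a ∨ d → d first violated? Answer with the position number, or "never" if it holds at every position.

4

Check a ∨ d → d at each position in order: 0 ✓, 1 ✓, 2 ✓, 3 ✓.
At position 4 the labels are {a}, so a ∨ d → d is false there. This is the first violation.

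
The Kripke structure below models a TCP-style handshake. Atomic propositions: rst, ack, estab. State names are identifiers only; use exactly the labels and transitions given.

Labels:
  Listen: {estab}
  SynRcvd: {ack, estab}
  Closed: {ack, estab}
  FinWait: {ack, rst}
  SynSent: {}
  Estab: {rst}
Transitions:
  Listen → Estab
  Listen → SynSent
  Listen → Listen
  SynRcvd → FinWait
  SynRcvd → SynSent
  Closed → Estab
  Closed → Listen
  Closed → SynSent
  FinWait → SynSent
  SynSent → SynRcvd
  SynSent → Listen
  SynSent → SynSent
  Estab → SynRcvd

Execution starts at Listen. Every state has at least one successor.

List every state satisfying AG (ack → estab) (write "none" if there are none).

States satisfying ack → estab: {Listen, SynRcvd, Closed, SynSent, Estab}.
States satisfying AG (ack → estab): ∅.

none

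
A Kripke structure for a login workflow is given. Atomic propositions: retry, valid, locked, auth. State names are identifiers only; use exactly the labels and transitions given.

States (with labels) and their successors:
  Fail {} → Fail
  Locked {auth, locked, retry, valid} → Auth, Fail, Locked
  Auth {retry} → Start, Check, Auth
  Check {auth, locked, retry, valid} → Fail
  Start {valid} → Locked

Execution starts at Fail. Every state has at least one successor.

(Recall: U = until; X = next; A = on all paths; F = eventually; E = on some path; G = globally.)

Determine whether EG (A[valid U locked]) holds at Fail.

No

States satisfying A[valid U locked]: {Locked, Check, Start}.
States satisfying EG (A[valid U locked]): {Locked, Start}.
No suitable path/successor from Fail witnesses the formula.
Fail ∉ Sat(EG (A[valid U locked])).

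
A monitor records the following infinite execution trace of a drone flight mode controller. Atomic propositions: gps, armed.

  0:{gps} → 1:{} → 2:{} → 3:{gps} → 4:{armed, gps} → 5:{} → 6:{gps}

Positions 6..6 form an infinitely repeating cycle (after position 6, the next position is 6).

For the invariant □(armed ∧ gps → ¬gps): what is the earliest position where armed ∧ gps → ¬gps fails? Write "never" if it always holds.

4

Check armed ∧ gps → ¬gps at each position in order: 0 ✓, 1 ✓, 2 ✓, 3 ✓.
At position 4 the labels are {armed, gps}, so armed ∧ gps → ¬gps is false there. This is the first violation.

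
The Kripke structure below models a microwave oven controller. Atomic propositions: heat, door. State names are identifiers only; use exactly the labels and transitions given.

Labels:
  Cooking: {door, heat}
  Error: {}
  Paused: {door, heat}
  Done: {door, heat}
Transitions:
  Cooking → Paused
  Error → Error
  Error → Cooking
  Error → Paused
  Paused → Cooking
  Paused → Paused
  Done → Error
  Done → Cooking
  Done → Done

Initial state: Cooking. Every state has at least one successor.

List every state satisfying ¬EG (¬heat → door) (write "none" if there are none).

States satisfying ¬heat → door: {Cooking, Paused, Done}.
States satisfying EG (¬heat → door): {Cooking, Paused, Done}.
States satisfying ¬EG (¬heat → door): {Error}.

{Error}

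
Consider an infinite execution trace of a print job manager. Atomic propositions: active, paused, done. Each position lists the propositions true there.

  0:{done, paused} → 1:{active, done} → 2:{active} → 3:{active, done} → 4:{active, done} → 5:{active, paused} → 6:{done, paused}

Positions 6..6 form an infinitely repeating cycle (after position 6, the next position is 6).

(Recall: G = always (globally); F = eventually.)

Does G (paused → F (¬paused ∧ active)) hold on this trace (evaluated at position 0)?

Violated

paused → F (¬paused ∧ active) must hold at every position from 0 onward. It fails at position 5, so G (paused → F (¬paused ∧ active)) is false.
Positions where paused holds: 0, 5, 6.
Check F (¬paused ∧ active) at each: 0→ok, 5→fails, 6→fails.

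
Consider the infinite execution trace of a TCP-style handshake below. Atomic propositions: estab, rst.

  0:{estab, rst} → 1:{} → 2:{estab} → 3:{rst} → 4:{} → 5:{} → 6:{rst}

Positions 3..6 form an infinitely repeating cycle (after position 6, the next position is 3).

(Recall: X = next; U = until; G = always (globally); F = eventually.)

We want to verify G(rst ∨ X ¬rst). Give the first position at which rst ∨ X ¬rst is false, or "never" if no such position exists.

2

Check rst ∨ X ¬rst at each position in order: 0 ✓, 1 ✓.
At position 2 the labels are {estab} and the next position 3 has {rst}, so rst ∨ X ¬rst is false there. This is the first violation.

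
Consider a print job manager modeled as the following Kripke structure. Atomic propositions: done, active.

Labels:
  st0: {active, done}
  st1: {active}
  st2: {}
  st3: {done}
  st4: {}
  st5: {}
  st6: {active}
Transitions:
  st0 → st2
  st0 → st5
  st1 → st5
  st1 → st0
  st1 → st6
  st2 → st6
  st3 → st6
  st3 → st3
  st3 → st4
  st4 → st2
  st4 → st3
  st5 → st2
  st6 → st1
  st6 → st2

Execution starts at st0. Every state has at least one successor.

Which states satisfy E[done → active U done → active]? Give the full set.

{st0, st1, st2, st4, st5, st6}

States satisfying done → active: {st0, st1, st2, st4, st5, st6}.
States satisfying E[done → active U done → active]: {st0, st1, st2, st4, st5, st6}.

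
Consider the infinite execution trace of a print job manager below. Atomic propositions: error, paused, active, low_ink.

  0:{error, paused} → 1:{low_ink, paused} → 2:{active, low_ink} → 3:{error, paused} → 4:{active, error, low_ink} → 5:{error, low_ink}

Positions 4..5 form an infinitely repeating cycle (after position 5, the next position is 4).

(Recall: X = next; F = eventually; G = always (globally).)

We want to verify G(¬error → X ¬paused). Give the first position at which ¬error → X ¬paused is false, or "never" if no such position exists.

Check ¬error → X ¬paused at each position in order: 0 ✓, 1 ✓.
At position 2 the labels are {active, low_ink} and the next position 3 has {error, paused}, so ¬error → X ¬paused is false there. This is the first violation.

2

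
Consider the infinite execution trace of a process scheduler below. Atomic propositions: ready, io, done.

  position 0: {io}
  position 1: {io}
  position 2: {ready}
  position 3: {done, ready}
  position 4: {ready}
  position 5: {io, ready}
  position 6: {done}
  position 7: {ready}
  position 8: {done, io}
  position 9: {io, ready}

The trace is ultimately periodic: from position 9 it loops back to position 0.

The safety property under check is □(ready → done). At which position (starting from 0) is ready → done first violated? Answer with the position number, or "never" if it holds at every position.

2

Check ready → done at each position in order: 0 ✓, 1 ✓.
At position 2 the labels are {ready}, so ready → done is false there. This is the first violation.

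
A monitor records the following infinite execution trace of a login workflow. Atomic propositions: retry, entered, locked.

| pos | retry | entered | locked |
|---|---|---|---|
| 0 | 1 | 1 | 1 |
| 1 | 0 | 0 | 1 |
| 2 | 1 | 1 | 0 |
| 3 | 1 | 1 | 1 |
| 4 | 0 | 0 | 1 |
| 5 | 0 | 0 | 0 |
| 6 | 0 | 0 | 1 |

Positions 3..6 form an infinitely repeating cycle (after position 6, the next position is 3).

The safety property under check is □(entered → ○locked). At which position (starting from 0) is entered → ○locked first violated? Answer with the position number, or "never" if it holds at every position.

never

entered → ○locked holds at every position 0..6, and those are all the positions the trace ever visits, so the invariant □(entered → ○locked) is never violated.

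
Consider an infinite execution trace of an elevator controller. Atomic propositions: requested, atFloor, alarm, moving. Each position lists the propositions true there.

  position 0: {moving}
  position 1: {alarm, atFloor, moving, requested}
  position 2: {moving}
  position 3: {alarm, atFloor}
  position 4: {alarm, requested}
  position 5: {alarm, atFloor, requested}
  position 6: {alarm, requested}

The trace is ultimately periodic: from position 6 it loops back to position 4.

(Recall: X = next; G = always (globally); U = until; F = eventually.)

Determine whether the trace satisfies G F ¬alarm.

Violated

F ¬alarm must hold at every position from 0 onward. It fails at position 3, so G F ¬alarm is false.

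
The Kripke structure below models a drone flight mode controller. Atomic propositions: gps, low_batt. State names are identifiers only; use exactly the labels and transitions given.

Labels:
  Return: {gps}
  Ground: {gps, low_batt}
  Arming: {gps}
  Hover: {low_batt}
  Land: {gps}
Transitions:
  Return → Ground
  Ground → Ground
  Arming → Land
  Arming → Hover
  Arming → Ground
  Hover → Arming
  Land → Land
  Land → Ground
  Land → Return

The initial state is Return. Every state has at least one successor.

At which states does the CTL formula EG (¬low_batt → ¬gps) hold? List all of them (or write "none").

States satisfying ¬low_batt → ¬gps: {Ground, Hover}.
States satisfying EG (¬low_batt → ¬gps): {Ground}.

{Ground}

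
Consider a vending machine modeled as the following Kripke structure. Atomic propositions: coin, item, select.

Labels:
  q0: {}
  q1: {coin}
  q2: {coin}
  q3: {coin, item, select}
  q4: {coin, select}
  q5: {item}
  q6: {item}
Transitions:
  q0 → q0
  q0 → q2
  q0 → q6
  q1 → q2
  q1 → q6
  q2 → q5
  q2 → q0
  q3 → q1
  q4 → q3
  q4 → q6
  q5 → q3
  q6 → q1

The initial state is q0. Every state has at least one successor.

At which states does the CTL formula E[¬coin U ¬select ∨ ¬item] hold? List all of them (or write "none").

States satisfying ¬coin: {q0, q5, q6}.
States satisfying ¬select ∨ ¬item: {q0, q1, q2, q4, q5, q6}.
States satisfying E[¬coin U ¬select ∨ ¬item]: {q0, q1, q2, q4, q5, q6}.

{q0, q1, q2, q4, q5, q6}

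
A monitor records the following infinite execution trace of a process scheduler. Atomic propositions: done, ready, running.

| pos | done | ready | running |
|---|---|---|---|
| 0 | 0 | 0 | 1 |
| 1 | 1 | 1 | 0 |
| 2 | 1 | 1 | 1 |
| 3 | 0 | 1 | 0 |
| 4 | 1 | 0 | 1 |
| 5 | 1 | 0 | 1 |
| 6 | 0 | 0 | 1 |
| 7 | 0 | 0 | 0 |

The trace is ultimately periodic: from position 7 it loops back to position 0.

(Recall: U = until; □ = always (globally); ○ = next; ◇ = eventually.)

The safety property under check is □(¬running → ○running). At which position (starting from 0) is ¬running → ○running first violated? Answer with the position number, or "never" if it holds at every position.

¬running → ○running holds at every position 0..7, and those are all the positions the trace ever visits, so the invariant □(¬running → ○running) is never violated.

never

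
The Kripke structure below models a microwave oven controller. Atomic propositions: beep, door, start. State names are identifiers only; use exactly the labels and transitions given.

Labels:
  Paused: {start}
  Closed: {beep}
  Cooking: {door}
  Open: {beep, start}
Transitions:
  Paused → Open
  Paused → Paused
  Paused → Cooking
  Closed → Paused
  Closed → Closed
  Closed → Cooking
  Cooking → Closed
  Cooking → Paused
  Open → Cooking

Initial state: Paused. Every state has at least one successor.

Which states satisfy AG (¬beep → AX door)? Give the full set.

none

States satisfying ¬beep → AX door: {Closed, Open}.
States satisfying AG (¬beep → AX door): ∅.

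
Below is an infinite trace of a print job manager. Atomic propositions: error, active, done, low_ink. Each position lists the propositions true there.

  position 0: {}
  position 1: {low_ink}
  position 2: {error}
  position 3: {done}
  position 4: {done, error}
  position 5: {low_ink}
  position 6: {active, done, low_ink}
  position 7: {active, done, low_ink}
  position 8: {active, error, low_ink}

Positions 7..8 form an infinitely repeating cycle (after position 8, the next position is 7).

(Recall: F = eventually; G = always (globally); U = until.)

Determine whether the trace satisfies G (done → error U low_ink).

Violated

done → error U low_ink must hold at every position from 0 onward. It fails at position 3, so G (done → error U low_ink) is false.
Positions where done holds: 3, 4, 6, 7.
Check error U low_ink at each: 3→fails, 4→ok, 6→ok, 7→ok.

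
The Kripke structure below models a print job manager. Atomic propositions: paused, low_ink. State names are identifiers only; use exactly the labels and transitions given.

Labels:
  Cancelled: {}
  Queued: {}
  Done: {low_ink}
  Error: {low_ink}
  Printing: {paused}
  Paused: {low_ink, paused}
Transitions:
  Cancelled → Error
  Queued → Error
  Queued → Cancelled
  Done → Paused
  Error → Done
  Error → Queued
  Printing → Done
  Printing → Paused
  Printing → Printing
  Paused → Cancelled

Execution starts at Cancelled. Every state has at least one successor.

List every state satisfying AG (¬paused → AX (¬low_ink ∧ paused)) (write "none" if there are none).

none

States satisfying ¬paused → AX (¬low_ink ∧ paused): {Printing, Paused}.
States satisfying AG (¬paused → AX (¬low_ink ∧ paused)): ∅.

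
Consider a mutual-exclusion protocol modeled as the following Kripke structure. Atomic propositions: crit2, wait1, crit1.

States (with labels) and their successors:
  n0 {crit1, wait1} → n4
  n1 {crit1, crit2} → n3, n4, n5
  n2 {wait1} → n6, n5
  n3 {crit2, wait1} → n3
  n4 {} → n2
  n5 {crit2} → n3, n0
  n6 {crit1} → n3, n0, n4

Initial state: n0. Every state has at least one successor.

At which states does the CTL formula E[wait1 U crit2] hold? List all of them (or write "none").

States satisfying wait1: {n0, n2, n3}.
States satisfying crit2: {n1, n3, n5}.
States satisfying E[wait1 U crit2]: {n1, n2, n3, n5}.

{n1, n2, n3, n5}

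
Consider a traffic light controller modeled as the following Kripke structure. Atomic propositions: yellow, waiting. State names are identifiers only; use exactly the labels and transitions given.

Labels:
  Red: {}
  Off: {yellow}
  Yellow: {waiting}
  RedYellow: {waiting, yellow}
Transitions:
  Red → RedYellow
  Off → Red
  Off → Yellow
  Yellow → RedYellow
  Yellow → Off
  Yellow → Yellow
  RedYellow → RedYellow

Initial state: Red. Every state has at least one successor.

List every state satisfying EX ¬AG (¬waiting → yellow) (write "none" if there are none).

States satisfying ¬AG (¬waiting → yellow): {Red, Off, Yellow}.
States satisfying EX ¬AG (¬waiting → yellow): {Off, Yellow}.

{Off, Yellow}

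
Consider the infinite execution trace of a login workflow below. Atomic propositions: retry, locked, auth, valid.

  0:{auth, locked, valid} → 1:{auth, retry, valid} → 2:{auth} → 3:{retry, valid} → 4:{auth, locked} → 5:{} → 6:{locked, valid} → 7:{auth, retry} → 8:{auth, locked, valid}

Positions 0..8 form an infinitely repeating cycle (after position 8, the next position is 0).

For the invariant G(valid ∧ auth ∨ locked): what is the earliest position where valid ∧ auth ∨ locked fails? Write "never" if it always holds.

2

Check valid ∧ auth ∨ locked at each position in order: 0 ✓, 1 ✓.
At position 2 the labels are {auth}, so valid ∧ auth ∨ locked is false there. This is the first violation.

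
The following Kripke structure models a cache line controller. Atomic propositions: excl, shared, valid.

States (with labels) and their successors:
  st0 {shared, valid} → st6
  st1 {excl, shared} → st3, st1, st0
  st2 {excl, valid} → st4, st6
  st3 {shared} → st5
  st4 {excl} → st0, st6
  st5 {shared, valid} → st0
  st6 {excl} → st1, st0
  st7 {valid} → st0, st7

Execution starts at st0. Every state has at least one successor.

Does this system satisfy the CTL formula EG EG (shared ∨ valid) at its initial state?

Violated

States satisfying EG (shared ∨ valid): {st1, st7}.
States satisfying EG EG (shared ∨ valid): {st1, st7}.
No suitable path/successor from st0 witnesses the formula.
st0 ∉ Sat(EG EG (shared ∨ valid)).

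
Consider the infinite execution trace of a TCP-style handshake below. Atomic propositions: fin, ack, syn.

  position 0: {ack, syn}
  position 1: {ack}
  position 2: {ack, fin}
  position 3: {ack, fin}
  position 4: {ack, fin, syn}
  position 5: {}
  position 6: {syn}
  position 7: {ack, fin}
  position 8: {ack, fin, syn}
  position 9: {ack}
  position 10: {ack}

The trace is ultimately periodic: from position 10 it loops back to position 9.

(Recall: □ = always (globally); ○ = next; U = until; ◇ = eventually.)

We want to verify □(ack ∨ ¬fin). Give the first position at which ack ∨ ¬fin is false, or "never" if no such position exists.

ack ∨ ¬fin holds at every position 0..10, and those are all the positions the trace ever visits, so the invariant □(ack ∨ ¬fin) is never violated.

never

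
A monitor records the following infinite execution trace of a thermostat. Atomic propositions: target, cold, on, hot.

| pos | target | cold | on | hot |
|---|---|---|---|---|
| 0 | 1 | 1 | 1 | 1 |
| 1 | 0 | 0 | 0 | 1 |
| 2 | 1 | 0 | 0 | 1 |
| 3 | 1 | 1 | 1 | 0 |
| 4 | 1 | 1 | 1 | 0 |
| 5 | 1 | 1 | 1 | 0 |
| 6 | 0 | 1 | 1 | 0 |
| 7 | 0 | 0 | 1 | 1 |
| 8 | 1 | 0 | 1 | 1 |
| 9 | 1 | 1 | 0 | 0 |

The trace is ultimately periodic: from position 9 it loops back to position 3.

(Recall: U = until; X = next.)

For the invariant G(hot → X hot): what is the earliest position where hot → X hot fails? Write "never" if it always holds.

Check hot → X hot at each position in order: 0 ✓, 1 ✓.
At position 2 the labels are {hot, target} and the next position 3 has {cold, on, target}, so hot → X hot is false there. This is the first violation.

2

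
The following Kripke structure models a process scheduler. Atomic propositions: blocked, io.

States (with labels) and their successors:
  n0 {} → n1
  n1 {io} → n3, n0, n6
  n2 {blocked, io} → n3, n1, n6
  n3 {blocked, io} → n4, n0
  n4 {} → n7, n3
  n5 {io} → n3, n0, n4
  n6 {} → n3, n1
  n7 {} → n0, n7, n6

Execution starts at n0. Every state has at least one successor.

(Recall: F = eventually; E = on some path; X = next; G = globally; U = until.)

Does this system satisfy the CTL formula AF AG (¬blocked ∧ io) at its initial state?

Does not hold

States satisfying AG (¬blocked ∧ io): ∅.
States satisfying AF AG (¬blocked ∧ io): ∅.
There is a path from n0 along which AG (¬blocked ∧ io) never holds.
n0 ∉ Sat(AF AG (¬blocked ∧ io)).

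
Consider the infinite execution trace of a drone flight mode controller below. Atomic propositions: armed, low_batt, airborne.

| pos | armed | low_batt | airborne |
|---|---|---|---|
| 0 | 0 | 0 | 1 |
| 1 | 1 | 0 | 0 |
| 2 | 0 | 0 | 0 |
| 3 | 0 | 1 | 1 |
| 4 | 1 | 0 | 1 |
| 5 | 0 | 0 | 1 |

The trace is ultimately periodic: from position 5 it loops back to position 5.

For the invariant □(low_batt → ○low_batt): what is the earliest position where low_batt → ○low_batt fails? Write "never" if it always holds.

3

Check low_batt → ○low_batt at each position in order: 0 ✓, 1 ✓, 2 ✓.
At position 3 the labels are {airborne, low_batt} and the next position 4 has {airborne, armed}, so low_batt → ○low_batt is false there. This is the first violation.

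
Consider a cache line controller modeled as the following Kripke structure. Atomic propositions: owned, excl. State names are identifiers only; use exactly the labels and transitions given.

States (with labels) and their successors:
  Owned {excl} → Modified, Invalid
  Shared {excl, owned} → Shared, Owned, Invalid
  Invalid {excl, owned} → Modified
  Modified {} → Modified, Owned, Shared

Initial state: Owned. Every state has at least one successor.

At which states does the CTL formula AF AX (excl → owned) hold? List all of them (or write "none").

States satisfying AX (excl → owned): {Owned, Invalid}.
States satisfying AF AX (excl → owned): {Owned, Invalid}.

{Owned, Invalid}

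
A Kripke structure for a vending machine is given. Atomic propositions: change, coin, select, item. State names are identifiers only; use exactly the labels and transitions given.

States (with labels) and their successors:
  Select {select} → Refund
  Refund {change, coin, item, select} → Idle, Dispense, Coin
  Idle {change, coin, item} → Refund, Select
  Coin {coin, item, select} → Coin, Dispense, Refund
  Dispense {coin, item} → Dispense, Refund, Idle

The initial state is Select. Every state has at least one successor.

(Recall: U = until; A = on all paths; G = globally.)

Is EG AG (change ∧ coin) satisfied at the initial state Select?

Does not hold

States satisfying AG (change ∧ coin): ∅.
States satisfying EG AG (change ∧ coin): ∅.
No suitable path/successor from Select witnesses the formula.
Select ∉ Sat(EG AG (change ∧ coin)).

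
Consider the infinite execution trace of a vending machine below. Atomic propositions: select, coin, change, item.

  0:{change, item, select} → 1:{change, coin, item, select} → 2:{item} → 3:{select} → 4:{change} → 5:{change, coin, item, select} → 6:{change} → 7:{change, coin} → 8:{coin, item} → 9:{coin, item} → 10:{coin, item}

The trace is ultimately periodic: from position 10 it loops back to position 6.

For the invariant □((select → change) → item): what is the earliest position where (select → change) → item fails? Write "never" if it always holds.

Check (select → change) → item at each position in order: 0 ✓, 1 ✓, 2 ✓, 3 ✓.
At position 4 the labels are {change}, so (select → change) → item is false there. This is the first violation.

4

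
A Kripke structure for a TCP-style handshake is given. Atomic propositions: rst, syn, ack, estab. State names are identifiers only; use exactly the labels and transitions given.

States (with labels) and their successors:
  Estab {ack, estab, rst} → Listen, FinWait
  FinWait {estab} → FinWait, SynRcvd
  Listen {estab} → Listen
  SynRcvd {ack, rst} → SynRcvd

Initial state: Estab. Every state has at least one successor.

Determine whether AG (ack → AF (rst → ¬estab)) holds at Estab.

Yes

States satisfying ack → AF (rst → ¬estab): {Estab, FinWait, Listen, SynRcvd}.
States satisfying AG (ack → AF (rst → ¬estab)): {Estab, FinWait, Listen, SynRcvd}.
Every state reachable from Estab satisfies ack → AF (rst → ¬estab).
Estab ∈ Sat(AG (ack → AF (rst → ¬estab))).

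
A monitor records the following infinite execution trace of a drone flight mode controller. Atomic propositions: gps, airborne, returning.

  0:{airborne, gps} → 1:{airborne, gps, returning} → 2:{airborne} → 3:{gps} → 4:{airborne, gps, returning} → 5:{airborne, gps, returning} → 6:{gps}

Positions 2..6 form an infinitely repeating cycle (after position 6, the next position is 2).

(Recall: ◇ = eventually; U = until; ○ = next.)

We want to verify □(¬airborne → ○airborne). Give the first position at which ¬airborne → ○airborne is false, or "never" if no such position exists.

¬airborne → ○airborne holds at every position 0..6, and those are all the positions the trace ever visits, so the invariant □(¬airborne → ○airborne) is never violated.

never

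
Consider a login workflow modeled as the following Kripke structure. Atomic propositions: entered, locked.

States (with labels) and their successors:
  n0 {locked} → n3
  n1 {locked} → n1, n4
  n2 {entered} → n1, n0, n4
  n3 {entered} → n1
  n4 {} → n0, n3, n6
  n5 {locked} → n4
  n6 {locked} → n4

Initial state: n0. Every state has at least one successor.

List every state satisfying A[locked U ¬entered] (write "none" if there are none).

{n0, n1, n4, n5, n6}

States satisfying locked: {n0, n1, n5, n6}.
States satisfying ¬entered: {n0, n1, n4, n5, n6}.
States satisfying A[locked U ¬entered]: {n0, n1, n4, n5, n6}.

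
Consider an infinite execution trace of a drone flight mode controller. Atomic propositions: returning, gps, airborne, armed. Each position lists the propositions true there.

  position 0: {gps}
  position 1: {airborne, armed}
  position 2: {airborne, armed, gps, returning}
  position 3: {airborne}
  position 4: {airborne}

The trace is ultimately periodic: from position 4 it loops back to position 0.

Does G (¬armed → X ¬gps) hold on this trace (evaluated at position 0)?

¬armed → X ¬gps must hold at every position from 0 onward. It fails at position 4, so G (¬armed → X ¬gps) is false.
Positions where ¬armed holds: 0, 3, 4.
Check X ¬gps at each: 0→ok, 3→ok, 4→fails.

No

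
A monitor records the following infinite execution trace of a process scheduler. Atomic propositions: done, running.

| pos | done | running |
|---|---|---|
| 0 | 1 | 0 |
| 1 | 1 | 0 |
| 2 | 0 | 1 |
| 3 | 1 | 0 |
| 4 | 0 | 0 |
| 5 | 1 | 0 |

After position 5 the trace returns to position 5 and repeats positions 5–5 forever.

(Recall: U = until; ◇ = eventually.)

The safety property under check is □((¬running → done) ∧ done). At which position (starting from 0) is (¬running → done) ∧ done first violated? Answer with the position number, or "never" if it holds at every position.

2

Check (¬running → done) ∧ done at each position in order: 0 ✓, 1 ✓.
At position 2 the labels are {running}, so (¬running → done) ∧ done is false there. This is the first violation.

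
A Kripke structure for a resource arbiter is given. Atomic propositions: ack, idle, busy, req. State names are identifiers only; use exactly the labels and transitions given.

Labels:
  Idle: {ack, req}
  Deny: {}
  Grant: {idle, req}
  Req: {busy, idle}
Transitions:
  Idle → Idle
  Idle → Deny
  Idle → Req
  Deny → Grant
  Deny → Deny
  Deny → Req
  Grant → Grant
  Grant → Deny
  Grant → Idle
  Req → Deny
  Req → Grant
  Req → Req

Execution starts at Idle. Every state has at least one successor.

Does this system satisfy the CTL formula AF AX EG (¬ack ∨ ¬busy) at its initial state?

Satisfied

States satisfying AX EG (¬ack ∨ ¬busy): {Idle, Deny, Grant, Req}.
States satisfying AF AX EG (¬ack ∨ ¬busy): {Idle, Deny, Grant, Req}.
Idle ∈ Sat(AF AX EG (¬ack ∨ ¬busy)).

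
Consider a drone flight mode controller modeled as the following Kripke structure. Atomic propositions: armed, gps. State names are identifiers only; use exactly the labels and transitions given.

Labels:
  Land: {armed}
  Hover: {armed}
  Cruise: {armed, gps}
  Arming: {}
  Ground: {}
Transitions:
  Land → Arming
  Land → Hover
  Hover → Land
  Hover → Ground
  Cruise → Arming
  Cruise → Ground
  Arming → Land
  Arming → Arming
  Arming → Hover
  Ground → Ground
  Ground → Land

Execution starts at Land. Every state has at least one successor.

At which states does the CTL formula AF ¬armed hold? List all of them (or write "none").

{Cruise, Arming, Ground}

States satisfying ¬armed: {Arming, Ground}.
States satisfying AF ¬armed: {Cruise, Arming, Ground}.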